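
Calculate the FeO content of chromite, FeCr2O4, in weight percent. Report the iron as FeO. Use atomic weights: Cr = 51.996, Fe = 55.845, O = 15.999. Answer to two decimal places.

M(FeCr2O4) = 223.833 g/mol; M(FeO) = 71.844 g/mol.
Moles FeO per formula unit = 1 Fe ÷ 1 = 1.0000.
FeO fraction = (1.0000 × 71.844) / 223.833 = 71.844/223.833 = 0.3210.

32.10 wt%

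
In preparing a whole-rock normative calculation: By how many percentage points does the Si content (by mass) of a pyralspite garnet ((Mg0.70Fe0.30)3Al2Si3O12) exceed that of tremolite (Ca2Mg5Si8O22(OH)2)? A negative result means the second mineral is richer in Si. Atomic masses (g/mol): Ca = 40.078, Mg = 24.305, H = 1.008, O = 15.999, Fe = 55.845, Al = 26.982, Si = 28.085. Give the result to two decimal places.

First mineral: 84.255 g Si in 431.508 g formula = 19.53 wt% Si.
Second mineral: 224.680 g Si in 812.353 g formula = 27.66 wt% Si.
19.53% − 27.66% gives a difference of -8.13 percentage points.

-8.13 percentage points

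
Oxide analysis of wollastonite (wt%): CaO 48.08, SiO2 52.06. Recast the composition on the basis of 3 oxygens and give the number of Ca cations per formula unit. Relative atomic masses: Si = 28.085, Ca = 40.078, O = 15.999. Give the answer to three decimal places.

0.993 Ca apfu

CaO: 48.08/56.077 = 0.85739 mol → 0.85739 mol Ca, 0.85739 mol O.
SiO2: 52.06/60.083 = 0.86647 mol → 0.86647 mol Si, 1.73294 mol O.
Total oxygen = 2.59033 mol. Normalization factor = 3/2.59033 = 1.15815.
Ca per 3 O = 0.85739 × 1.15815 = 0.993.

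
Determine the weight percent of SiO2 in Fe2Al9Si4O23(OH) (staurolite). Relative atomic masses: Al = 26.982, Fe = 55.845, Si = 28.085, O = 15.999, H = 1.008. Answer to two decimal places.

28.21 wt%

M(Fe2Al9Si4O23(OH)) = 851.852 g/mol; M(SiO2) = 60.083 g/mol.
Moles SiO2 per formula unit = 4 Si ÷ 1 = 4.0000.
SiO2 fraction = (4.0000 × 60.083) / 851.852 = 240.332/851.852 = 0.2821.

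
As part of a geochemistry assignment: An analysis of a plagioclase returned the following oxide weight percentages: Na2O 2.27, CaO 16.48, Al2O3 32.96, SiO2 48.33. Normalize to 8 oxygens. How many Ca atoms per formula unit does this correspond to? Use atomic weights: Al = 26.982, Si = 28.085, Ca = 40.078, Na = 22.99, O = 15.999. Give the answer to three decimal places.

Na2O (M=61.979): mol = 0.03663; Na = 0.07326, O = 0.03663.
CaO (M=56.077): mol = 0.29388; Ca = 0.29388, O = 0.29388.
Al2O3 (M=101.961): mol = 0.32326; Al = 0.64652, O = 0.96978.
SiO2 (M=60.083): mol = 0.80439; Si = 0.80439, O = 1.60878.
ΣO = 2.90907; factor = 8/ΣO = 2.75002.
Ca apfu = 0.29388 × 2.75002 = 0.808.

0.808 Ca apfu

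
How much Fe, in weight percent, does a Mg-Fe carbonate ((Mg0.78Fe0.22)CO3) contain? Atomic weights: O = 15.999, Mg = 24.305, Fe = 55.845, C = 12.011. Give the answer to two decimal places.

Formula mass = 0.78×24.305 + 0.22×55.845 + 1×12.011 + 3×15.999 = 91.252 g/mol, of which 12.286 g is Fe.
So Fe makes up 12.286/91.252 = 0.1346 of the mass, i.e. 13.46%.

13.46 weight percent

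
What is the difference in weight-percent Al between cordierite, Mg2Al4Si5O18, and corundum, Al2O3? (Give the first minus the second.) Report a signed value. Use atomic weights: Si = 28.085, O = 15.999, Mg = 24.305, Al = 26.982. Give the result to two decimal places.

Al in Mg2Al4Si5O18: molar mass 584.945 g/mol; 4×26.982 = 107.928 g → 18.45 wt%.
Al in Al2O3: molar mass 101.961 g/mol; 2×26.982 = 53.964 g → 52.93 wt%.
Difference = 18.45 − 52.93 = -34.48 percentage points.

-34.48 percentage points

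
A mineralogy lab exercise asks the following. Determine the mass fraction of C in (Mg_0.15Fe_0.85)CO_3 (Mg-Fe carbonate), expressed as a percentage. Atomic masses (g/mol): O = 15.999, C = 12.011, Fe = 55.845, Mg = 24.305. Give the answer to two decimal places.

10.81 mass %

Formula mass = 0.15×24.305 + 0.85×55.845 + 1×12.011 + 3×15.999 = 111.122 g/mol, of which 12.011 g is C.
So C makes up 12.011/111.122 = 0.1081 of the mass, i.e. 10.81%.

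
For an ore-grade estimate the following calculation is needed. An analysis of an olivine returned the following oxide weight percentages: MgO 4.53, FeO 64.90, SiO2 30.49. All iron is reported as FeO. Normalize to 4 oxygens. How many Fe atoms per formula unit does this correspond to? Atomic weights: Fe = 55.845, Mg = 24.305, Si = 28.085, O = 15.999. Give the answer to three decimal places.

1.779 Fe apfu

4.53 wt% MgO ÷ 40.304 g/mol = 0.11240 mol, giving 0.11240 Mg and 0.11240 O.
64.90 wt% FeO ÷ 71.844 g/mol = 0.90335 mol, giving 0.90335 Fe and 0.90335 O.
30.49 wt% SiO2 ÷ 60.083 g/mol = 0.50746 mol, giving 0.50746 Si and 1.01492 O.
Oxygen sums to 2.03067; scaling by 4/2.03067 = 1.96979 puts the formula on 4 O.
Fe: 0.90335 × 1.96979 = 1.779 atoms per formula unit.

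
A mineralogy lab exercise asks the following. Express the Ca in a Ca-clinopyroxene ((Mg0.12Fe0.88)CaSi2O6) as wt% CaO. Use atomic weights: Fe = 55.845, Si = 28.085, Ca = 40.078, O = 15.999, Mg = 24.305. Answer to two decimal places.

22.95 wt%

M((Mg0.12Fe0.88)CaSi2O6) = 244.302 g/mol; M(CaO) = 56.077 g/mol.
Moles CaO per formula unit = 1 Ca ÷ 1 = 1.0000.
CaO fraction = (1.0000 × 56.077) / 244.302 = 56.077/244.302 = 0.2295.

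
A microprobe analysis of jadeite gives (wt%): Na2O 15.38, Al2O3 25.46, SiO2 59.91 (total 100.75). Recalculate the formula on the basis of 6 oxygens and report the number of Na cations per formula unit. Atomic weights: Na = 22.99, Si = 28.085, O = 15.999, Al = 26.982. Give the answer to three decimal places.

0.995 Na apfu

Na2O: 15.38/61.979 = 0.24815 mol → 0.49630 mol Na, 0.24815 mol O.
Al2O3: 25.46/101.961 = 0.24970 mol → 0.49940 mol Al, 0.74910 mol O.
SiO2: 59.91/60.083 = 0.99712 mol → 0.99712 mol Si, 1.99424 mol O.
Total oxygen = 2.99149 mol. Normalization factor = 6/2.99149 = 2.00569.
Na per 6 O = 0.49630 × 2.00569 = 0.995.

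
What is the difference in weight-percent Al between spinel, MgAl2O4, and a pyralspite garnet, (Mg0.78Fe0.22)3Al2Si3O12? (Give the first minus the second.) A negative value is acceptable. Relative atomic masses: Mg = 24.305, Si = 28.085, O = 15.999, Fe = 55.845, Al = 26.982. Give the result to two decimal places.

25.20 percentage points

Al in MgAl2O4: molar mass 142.265 g/mol; 2×26.982 = 53.964 g → 37.93 wt%.
Al in (Mg0.78Fe0.22)3Al2Si3O12: molar mass 423.938 g/mol; 2×26.982 = 53.964 g → 12.73 wt%.
Difference = 37.93 − 12.73 = 25.20 percentage points.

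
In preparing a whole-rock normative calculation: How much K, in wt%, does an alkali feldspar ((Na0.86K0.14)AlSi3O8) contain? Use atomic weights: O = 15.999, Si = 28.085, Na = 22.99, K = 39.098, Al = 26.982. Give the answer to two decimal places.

Formula mass = 0.86×22.99 + 0.14×39.098 + 1×26.982 + 3×28.085 + 8×15.999 = 264.474 g/mol, of which 5.474 g is K.
So K makes up 5.474/264.474 = 0.0207 of the mass, i.e. 2.07%.

2.07 wt%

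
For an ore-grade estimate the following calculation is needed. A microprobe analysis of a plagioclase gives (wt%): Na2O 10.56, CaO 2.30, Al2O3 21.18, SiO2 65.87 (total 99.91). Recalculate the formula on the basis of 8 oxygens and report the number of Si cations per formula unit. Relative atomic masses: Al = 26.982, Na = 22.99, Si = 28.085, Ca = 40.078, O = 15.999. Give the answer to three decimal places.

10.56 wt% Na2O ÷ 61.979 g/mol = 0.17038 mol, giving 0.34076 Na and 0.17038 O.
2.30 wt% CaO ÷ 56.077 g/mol = 0.04102 mol, giving 0.04102 Ca and 0.04102 O.
21.18 wt% Al2O3 ÷ 101.961 g/mol = 0.20773 mol, giving 0.41546 Al and 0.62319 O.
65.87 wt% SiO2 ÷ 60.083 g/mol = 1.09632 mol, giving 1.09632 Si and 2.19264 O.
Oxygen sums to 3.02723; scaling by 8/3.02723 = 2.64268 puts the formula on 8 O.
Si: 1.09632 × 2.64268 = 2.897 atoms per formula unit.

2.897 Si apfu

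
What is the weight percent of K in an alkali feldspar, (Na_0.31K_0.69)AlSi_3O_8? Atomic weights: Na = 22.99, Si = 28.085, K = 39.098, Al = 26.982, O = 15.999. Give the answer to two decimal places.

Molar mass of (Na_0.31K_0.69)AlSi_3O_8: 0.31*22.99 + 0.69*39.098 + 1*26.982 + 3*28.085 + 8*15.999 = 273.334 g/mol.
Mass of K per formula unit: 0.69 × 39.098 = 26.978 g.
Weight fraction K = 26.978 / 273.334 = 0.0987.

9.87 weight percent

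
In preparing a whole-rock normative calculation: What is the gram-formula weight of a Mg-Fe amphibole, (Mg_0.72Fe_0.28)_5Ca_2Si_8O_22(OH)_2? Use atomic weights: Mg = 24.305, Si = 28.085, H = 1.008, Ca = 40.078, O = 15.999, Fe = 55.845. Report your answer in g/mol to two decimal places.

M = 3.60×24.305 + 1.40×55.845 + 2×40.078 + 8×28.085 + 24×15.999 + 2×1.008

856.51 g/mol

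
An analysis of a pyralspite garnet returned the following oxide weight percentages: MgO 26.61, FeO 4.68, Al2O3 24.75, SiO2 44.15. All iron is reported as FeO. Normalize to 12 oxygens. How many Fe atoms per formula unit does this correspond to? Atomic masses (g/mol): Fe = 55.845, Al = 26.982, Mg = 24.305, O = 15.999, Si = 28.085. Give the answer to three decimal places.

26.61 wt% MgO ÷ 40.304 g/mol = 0.66023 mol, giving 0.66023 Mg and 0.66023 O.
4.68 wt% FeO ÷ 71.844 g/mol = 0.06514 mol, giving 0.06514 Fe and 0.06514 O.
24.75 wt% Al2O3 ÷ 101.961 g/mol = 0.24274 mol, giving 0.48548 Al and 0.72822 O.
44.15 wt% SiO2 ÷ 60.083 g/mol = 0.73482 mol, giving 0.73482 Si and 1.46964 O.
Oxygen sums to 2.92323; scaling by 12/2.92323 = 4.10505 puts the formula on 12 O.
Fe: 0.06514 × 4.10505 = 0.267 atoms per formula unit.

0.267 Fe apfu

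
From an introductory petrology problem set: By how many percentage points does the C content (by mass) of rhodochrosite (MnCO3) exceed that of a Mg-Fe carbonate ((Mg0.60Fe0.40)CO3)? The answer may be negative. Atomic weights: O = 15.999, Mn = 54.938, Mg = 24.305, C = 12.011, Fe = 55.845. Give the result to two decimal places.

-1.94 percentage points

M(MnCO3) = 114.946 g/mol, so wt% C = 12.011/114.946 × 100 = 10.45%.
M((Mg0.60Fe0.40)CO3) = 96.929 g/mol, so wt% C = 12.011/96.929 × 100 = 12.39%.
10.45 − 12.39 = -1.94 pp.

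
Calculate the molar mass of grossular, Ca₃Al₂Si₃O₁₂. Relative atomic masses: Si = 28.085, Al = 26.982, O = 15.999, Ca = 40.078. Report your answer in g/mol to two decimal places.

M = 3×40.078 + 2×26.982 + 3×28.085 + 12×15.999

450.44 g/mol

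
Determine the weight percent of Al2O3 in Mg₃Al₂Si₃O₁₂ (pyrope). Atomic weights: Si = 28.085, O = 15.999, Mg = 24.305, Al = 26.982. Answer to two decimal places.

M(Mg₃Al₂Si₃O₁₂) = 403.122 g/mol; M(Al2O3) = 101.961 g/mol.
Moles Al2O3 per formula unit = 2 Al ÷ 2 = 1.0000.
Al2O3 fraction = (1.0000 × 101.961) / 403.122 = 101.961/403.122 = 0.2529.

25.29 wt%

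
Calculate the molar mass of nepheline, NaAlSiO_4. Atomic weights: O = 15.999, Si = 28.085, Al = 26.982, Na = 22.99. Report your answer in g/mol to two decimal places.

The formula mass is the sum 1*22.99 + 1*26.982 + 1*28.085 + 4*15.999.

142.05 g/mol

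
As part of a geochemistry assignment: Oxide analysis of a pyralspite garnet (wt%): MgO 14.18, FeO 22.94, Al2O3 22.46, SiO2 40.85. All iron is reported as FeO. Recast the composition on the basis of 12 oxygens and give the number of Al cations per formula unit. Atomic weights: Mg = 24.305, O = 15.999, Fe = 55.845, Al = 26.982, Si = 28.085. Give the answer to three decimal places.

14.18 wt% MgO ÷ 40.304 g/mol = 0.35183 mol, giving 0.35183 Mg and 0.35183 O.
22.94 wt% FeO ÷ 71.844 g/mol = 0.31930 mol, giving 0.31930 Fe and 0.31930 O.
22.46 wt% Al2O3 ÷ 101.961 g/mol = 0.22028 mol, giving 0.44056 Al and 0.66084 O.
40.85 wt% SiO2 ÷ 60.083 g/mol = 0.67989 mol, giving 0.67989 Si and 1.35978 O.
Oxygen sums to 2.69175; scaling by 12/2.69175 = 4.45807 puts the formula on 12 O.
Al: 0.44056 × 4.45807 = 1.964 atoms per formula unit.

1.964 Al apfu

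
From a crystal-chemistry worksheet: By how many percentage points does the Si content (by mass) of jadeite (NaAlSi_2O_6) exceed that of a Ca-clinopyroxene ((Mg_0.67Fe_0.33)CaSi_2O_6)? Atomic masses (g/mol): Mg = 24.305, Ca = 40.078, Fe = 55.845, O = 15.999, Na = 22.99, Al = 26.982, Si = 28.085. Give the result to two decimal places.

3.04 percentage points

First mineral: 56.170 g Si in 202.136 g formula = 27.79 wt% Si.
Second mineral: 56.170 g Si in 226.955 g formula = 24.75 wt% Si.
27.79% − 24.75% gives a difference of 3.04 percentage points.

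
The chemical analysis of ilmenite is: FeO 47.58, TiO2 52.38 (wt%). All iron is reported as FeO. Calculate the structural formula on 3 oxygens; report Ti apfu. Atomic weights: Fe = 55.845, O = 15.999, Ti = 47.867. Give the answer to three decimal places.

FeO: 47.58/71.844 = 0.66227 mol → 0.66227 mol Fe, 0.66227 mol O.
TiO2: 52.38/79.865 = 0.65586 mol → 0.65586 mol Ti, 1.31172 mol O.
Total oxygen = 1.97399 mol. Normalization factor = 3/1.97399 = 1.51976.
Ti per 3 O = 0.65586 × 1.51976 = 0.997.

0.997 Ti apfu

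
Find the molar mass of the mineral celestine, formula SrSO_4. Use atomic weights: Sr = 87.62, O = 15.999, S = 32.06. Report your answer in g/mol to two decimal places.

183.68 g/mol

M = 1(87.62) + 1(32.06) + 4(15.999)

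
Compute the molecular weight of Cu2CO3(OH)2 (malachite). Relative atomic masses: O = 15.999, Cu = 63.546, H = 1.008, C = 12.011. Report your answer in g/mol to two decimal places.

M = 2(63.546) + 1(12.011) + 5(15.999) + 2(1.008)

221.11 g/mol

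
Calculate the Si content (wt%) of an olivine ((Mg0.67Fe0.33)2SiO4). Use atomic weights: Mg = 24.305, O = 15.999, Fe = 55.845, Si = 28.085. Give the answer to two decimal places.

17.39 wt%

Formula mass = 1.34×24.305 + 0.66×55.845 + 1×28.085 + 4×15.999 = 161.507 g/mol, of which 28.085 g is Si.
So Si makes up 28.085/161.507 = 0.1739 of the mass, i.e. 17.39%.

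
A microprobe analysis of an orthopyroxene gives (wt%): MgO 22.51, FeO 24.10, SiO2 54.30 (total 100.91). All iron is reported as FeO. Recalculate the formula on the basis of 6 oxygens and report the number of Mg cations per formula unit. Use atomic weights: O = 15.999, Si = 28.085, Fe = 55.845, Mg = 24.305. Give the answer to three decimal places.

1.240 Mg apfu

22.51 wt% MgO ÷ 40.304 g/mol = 0.55851 mol, giving 0.55851 Mg and 0.55851 O.
24.10 wt% FeO ÷ 71.844 g/mol = 0.33545 mol, giving 0.33545 Fe and 0.33545 O.
54.30 wt% SiO2 ÷ 60.083 g/mol = 0.90375 mol, giving 0.90375 Si and 1.80750 O.
Oxygen sums to 2.70146; scaling by 6/2.70146 = 2.22102 puts the formula on 6 O.
Mg: 0.55851 × 2.22102 = 1.240 atoms per formula unit.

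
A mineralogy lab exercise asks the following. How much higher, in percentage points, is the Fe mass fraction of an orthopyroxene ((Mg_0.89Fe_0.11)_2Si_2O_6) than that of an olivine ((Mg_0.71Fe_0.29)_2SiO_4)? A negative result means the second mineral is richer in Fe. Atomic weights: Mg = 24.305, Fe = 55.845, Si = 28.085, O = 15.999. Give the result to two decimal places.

-14.46 percentage points

M((Mg_0.89Fe_0.11)_2Si_2O_6) = 207.713 g/mol, so wt% Fe = 12.286/207.713 × 100 = 5.91%.
M((Mg_0.71Fe_0.29)_2SiO_4) = 158.984 g/mol, so wt% Fe = 32.390/158.984 × 100 = 20.37%.
5.91 − 20.37 = -14.46 pp.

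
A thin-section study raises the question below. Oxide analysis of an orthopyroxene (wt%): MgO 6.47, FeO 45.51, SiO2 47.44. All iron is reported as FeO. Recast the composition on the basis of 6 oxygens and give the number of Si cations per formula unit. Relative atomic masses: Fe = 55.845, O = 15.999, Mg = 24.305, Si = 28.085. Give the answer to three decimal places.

1.996 Si apfu

6.47 wt% MgO ÷ 40.304 g/mol = 0.16053 mol, giving 0.16053 Mg and 0.16053 O.
45.51 wt% FeO ÷ 71.844 g/mol = 0.63346 mol, giving 0.63346 Fe and 0.63346 O.
47.44 wt% SiO2 ÷ 60.083 g/mol = 0.78957 mol, giving 0.78957 Si and 1.57914 O.
Oxygen sums to 2.37313; scaling by 6/2.37313 = 2.52831 puts the formula on 6 O.
Si: 0.78957 × 2.52831 = 1.996 atoms per formula unit.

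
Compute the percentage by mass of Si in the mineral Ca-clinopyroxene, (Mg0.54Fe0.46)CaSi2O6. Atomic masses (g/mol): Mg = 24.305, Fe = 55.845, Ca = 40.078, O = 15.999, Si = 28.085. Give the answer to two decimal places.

24.31 wt%

Formula mass = 0.54·24.305 + 0.46·55.845 + 1·40.078 + 2·28.085 + 6·15.999 = 231.055 g/mol, of which 56.170 g is Si.
So Si makes up 56.170/231.055 = 0.2431 of the mass, i.e. 24.31%.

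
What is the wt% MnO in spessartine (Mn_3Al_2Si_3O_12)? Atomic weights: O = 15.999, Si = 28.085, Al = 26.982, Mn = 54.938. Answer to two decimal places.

42.99 wt%

Molar mass of Mn_3Al_2Si_3O_12 = 3*54.938 + 2*26.982 + 3*28.085 + 12*15.999 = 495.021 g/mol.
Each formula unit contains 3 Mn, equivalent to 3/1 = 3.0000 mol MnO.
M(MnO) = 1×54.938 + 1×15.999 = 70.937 g/mol.
Mass of MnO per formula unit = 3.0000 × 70.937 = 212.811 g.
MnO wt% = 212.811 / 495.021 × 100 = 42.99%.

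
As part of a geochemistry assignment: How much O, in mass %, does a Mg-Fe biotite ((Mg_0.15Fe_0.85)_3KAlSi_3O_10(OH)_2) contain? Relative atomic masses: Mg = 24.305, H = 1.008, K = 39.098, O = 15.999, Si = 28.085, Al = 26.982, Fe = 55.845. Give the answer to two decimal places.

Molar mass of (Mg_0.15Fe_0.85)_3KAlSi_3O_10(OH)_2: 0.45×24.305 + 2.55×55.845 + 1×39.098 + 1×26.982 + 3×28.085 + 12×15.999 + 2×1.008 = 497.681 g/mol.
Mass of O per formula unit: 12 × 15.999 = 191.988 g.
Weight fraction O = 191.988 / 497.681 = 0.3858.

38.58 mass %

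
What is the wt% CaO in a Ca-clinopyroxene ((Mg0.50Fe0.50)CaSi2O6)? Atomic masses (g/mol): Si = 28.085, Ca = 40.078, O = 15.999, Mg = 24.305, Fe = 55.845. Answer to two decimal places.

M((Mg0.50Fe0.50)CaSi2O6) = 232.317 g/mol; M(CaO) = 56.077 g/mol.
Moles CaO per formula unit = 1 Ca ÷ 1 = 1.0000.
CaO fraction = (1.0000 × 56.077) / 232.317 = 56.077/232.317 = 0.2414.

24.14 wt%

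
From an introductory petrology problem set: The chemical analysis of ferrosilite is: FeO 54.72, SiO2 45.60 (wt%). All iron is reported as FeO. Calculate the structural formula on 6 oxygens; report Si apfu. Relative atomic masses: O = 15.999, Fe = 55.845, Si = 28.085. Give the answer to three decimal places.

1.998 Si apfu

FeO: 54.72/71.844 = 0.76165 mol → 0.76165 mol Fe, 0.76165 mol O.
SiO2: 45.60/60.083 = 0.75895 mol → 0.75895 mol Si, 1.51790 mol O.
Total oxygen = 2.27955 mol. Normalization factor = 6/2.27955 = 2.63210.
Si per 6 O = 0.75895 × 2.63210 = 1.998.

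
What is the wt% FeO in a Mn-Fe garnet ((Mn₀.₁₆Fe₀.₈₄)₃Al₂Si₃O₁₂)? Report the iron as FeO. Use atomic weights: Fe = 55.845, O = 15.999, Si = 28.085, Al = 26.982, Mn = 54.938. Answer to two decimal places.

36.41 wt%

M((Mn₀.₁₆Fe₀.₈₄)₃Al₂Si₃O₁₂) = 497.307 g/mol; M(FeO) = 71.844 g/mol.
Moles FeO per formula unit = 2.52 Fe ÷ 1 = 2.5200.
FeO fraction = (2.5200 × 71.844) / 497.307 = 181.047/497.307 = 0.3641.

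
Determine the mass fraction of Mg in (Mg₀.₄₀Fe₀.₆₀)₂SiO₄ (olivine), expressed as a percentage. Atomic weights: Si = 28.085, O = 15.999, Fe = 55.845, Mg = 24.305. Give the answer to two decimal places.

Molar mass of (Mg₀.₄₀Fe₀.₆₀)₂SiO₄: 0.80×24.305 + 1.20×55.845 + 1×28.085 + 4×15.999 = 178.539 g/mol.
Mass of Mg per formula unit: 0.80 × 24.305 = 19.444 g.
Weight fraction Mg = 19.444 / 178.539 = 0.1089.

10.89 wt%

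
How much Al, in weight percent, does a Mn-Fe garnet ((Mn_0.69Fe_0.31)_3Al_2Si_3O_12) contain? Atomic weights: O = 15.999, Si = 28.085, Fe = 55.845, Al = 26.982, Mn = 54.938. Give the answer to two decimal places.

M((Mn_0.69Fe_0.31)_3Al_2Si_3O_12) = 495.865 g/mol.
Al contributes 2 × 26.982 = 53.964 g per mole.
53.964/495.865 = 0.1088 → 10.88%.

10.88 weight percent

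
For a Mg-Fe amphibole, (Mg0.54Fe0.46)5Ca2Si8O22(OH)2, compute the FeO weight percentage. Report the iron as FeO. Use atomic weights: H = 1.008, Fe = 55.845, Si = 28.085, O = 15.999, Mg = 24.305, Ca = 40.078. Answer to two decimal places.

M((Mg0.54Fe0.46)5Ca2Si8O22(OH)2) = 884.895 g/mol; M(FeO) = 71.844 g/mol.
Moles FeO per formula unit = 2.30 Fe ÷ 1 = 2.3000.
FeO fraction = (2.3000 × 71.844) / 884.895 = 165.241/884.895 = 0.1867.

18.67 wt%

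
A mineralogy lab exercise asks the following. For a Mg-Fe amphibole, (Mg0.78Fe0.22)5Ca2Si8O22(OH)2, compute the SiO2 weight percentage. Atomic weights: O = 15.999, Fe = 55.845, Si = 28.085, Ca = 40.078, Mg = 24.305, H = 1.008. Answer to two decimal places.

M((Mg0.78Fe0.22)5Ca2Si8O22(OH)2) = 847.047 g/mol; M(SiO2) = 60.083 g/mol.
Moles SiO2 per formula unit = 8 Si ÷ 1 = 8.0000.
SiO2 fraction = (8.0000 × 60.083) / 847.047 = 480.664/847.047 = 0.5675.

56.75 wt%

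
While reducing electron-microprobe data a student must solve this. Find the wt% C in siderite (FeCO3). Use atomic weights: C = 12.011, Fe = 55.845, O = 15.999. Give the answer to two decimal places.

M(FeCO3) = 115.853 g/mol.
C contributes 1 × 12.011 = 12.011 g per mole.
12.011/115.853 = 0.1037 → 10.37%.

10.37 weight percent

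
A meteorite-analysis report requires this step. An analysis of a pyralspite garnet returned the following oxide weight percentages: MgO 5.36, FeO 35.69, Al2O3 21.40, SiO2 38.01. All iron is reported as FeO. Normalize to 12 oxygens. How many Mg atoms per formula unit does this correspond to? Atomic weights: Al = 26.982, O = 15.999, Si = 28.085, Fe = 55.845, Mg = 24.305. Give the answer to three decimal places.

MgO: 5.36/40.304 = 0.13299 mol → 0.13299 mol Mg, 0.13299 mol O.
FeO: 35.69/71.844 = 0.49677 mol → 0.49677 mol Fe, 0.49677 mol O.
Al2O3: 21.40/101.961 = 0.20988 mol → 0.41976 mol Al, 0.62964 mol O.
SiO2: 38.01/60.083 = 0.63262 mol → 0.63262 mol Si, 1.26524 mol O.
Total oxygen = 2.52464 mol. Normalization factor = 12/2.52464 = 4.75315.
Mg per 12 O = 0.13299 × 4.75315 = 0.632.

0.632 Mg apfu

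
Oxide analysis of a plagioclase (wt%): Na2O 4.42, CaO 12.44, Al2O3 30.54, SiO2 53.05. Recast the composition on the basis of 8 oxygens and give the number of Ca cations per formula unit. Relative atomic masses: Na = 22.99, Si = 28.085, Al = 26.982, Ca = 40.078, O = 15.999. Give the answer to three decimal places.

0.600 Ca apfu

Na2O: 4.42/61.979 = 0.07131 mol → 0.14262 mol Na, 0.07131 mol O.
CaO: 12.44/56.077 = 0.22184 mol → 0.22184 mol Ca, 0.22184 mol O.
Al2O3: 30.54/101.961 = 0.29953 mol → 0.59906 mol Al, 0.89859 mol O.
SiO2: 53.05/60.083 = 0.88295 mol → 0.88295 mol Si, 1.76590 mol O.
Total oxygen = 2.95764 mol. Normalization factor = 8/2.95764 = 2.70486.
Ca per 8 O = 0.22184 × 2.70486 = 0.600.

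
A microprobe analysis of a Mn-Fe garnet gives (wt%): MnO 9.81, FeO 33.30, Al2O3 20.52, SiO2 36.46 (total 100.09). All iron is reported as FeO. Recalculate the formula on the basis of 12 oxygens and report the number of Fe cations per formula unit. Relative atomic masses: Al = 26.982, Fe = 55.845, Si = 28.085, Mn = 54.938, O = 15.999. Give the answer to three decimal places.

MnO (M=70.937): mol = 0.13829; Mn = 0.13829, O = 0.13829.
FeO (M=71.844): mol = 0.46350; Fe = 0.46350, O = 0.46350.
Al2O3 (M=101.961): mol = 0.20125; Al = 0.40250, O = 0.60375.
SiO2 (M=60.083): mol = 0.60683; Si = 0.60683, O = 1.21366.
ΣO = 2.41920; factor = 12/ΣO = 4.96032.
Fe apfu = 0.46350 × 4.96032 = 2.299.

2.299 Fe apfu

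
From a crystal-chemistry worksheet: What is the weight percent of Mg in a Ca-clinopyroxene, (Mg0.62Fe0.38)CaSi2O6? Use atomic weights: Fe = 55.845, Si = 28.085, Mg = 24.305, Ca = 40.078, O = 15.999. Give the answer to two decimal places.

M((Mg0.62Fe0.38)CaSi2O6) = 228.532 g/mol.
Mg contributes 0.62 × 24.305 = 15.069 g per mole.
15.069/228.532 = 0.0659 → 6.59%.

6.59 weight percent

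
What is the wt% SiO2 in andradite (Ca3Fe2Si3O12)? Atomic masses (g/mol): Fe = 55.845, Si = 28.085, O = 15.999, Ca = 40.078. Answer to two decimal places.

M(Ca3Fe2Si3O12) = 508.167 g/mol; M(SiO2) = 60.083 g/mol.
Moles SiO2 per formula unit = 3 Si ÷ 1 = 3.0000.
SiO2 fraction = (3.0000 × 60.083) / 508.167 = 180.249/508.167 = 0.3547.

35.47 wt%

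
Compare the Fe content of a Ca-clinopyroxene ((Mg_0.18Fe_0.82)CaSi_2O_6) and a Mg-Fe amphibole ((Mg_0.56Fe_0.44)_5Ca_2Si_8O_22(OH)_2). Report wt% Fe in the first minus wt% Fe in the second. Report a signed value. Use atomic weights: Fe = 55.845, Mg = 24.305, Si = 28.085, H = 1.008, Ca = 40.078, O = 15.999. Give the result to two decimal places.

M((Mg_0.18Fe_0.82)CaSi_2O_6) = 242.410 g/mol, so wt% Fe = 45.793/242.410 × 100 = 18.89%.
M((Mg_0.56Fe_0.44)_5Ca_2Si_8O_22(OH)_2) = 881.741 g/mol, so wt% Fe = 122.859/881.741 × 100 = 13.93%.
18.89 − 13.93 = 4.96 pp.

4.96 percentage points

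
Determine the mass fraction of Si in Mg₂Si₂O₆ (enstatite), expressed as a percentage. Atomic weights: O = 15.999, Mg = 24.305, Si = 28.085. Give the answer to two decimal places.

27.98 mass %

Formula mass = 2×24.305 + 2×28.085 + 6×15.999 = 200.774 g/mol, of which 56.170 g is Si.
So Si makes up 56.170/200.774 = 0.2798 of the mass, i.e. 27.98%.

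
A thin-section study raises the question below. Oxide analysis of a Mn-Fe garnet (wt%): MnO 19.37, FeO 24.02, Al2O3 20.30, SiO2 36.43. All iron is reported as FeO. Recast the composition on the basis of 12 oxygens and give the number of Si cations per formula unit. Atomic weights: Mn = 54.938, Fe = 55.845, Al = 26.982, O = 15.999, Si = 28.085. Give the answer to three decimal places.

3.010 Si apfu

19.37 wt% MnO ÷ 70.937 g/mol = 0.27306 mol, giving 0.27306 Mn and 0.27306 O.
24.02 wt% FeO ÷ 71.844 g/mol = 0.33434 mol, giving 0.33434 Fe and 0.33434 O.
20.30 wt% Al2O3 ÷ 101.961 g/mol = 0.19910 mol, giving 0.39820 Al and 0.59730 O.
36.43 wt% SiO2 ÷ 60.083 g/mol = 0.60633 mol, giving 0.60633 Si and 1.21266 O.
Oxygen sums to 2.41736; scaling by 12/2.41736 = 4.96409 puts the formula on 12 O.
Si: 0.60633 × 4.96409 = 3.010 atoms per formula unit.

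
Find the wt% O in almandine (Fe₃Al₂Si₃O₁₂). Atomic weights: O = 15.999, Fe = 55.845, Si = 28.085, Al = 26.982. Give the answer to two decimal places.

Molar mass of Fe₃Al₂Si₃O₁₂: 3*55.845 + 2*26.982 + 3*28.085 + 12*15.999 = 497.742 g/mol.
Mass of O per formula unit: 12 × 15.999 = 191.988 g.
Weight fraction O = 191.988 / 497.742 = 0.3857.

38.57 weight percent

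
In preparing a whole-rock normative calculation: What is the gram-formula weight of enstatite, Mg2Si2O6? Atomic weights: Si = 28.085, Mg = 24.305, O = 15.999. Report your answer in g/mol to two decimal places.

M = 2(24.305) + 2(28.085) + 6(15.999)

200.77 g/mol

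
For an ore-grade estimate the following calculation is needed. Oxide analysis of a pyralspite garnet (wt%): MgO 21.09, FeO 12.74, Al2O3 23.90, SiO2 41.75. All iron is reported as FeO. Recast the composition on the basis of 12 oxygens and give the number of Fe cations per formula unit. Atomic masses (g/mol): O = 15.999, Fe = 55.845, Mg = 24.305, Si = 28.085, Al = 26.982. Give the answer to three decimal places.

MgO: 21.09/40.304 = 0.52327 mol → 0.52327 mol Mg, 0.52327 mol O.
FeO: 12.74/71.844 = 0.17733 mol → 0.17733 mol Fe, 0.17733 mol O.
Al2O3: 23.90/101.961 = 0.23440 mol → 0.46880 mol Al, 0.70320 mol O.
SiO2: 41.75/60.083 = 0.69487 mol → 0.69487 mol Si, 1.38974 mol O.
Total oxygen = 2.79354 mol. Normalization factor = 12/2.79354 = 4.29562.
Fe per 12 O = 0.17733 × 4.29562 = 0.762.

0.762 Fe apfu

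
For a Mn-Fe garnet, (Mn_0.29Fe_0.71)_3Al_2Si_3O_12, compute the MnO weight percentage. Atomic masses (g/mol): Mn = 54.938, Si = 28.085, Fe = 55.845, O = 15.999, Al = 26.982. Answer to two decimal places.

Formula mass = 496.953 g/mol.
0.87 Mn → 0.8700 mol MnO per formula unit; M(MnO) = 70.937, so MnO mass = 61.715 g.
61.715/496.953 × 100 = 12.42 wt%.

12.42 wt%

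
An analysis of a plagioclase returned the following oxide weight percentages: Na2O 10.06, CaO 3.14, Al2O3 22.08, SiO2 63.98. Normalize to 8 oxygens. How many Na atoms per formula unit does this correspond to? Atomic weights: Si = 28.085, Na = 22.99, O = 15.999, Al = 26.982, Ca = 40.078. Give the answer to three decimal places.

0.866 Na apfu

10.06 wt% Na2O ÷ 61.979 g/mol = 0.16231 mol, giving 0.32462 Na and 0.16231 O.
3.14 wt% CaO ÷ 56.077 g/mol = 0.05599 mol, giving 0.05599 Ca and 0.05599 O.
22.08 wt% Al2O3 ÷ 101.961 g/mol = 0.21655 mol, giving 0.43310 Al and 0.64965 O.
63.98 wt% SiO2 ÷ 60.083 g/mol = 1.06486 mol, giving 1.06486 Si and 2.12972 O.
Oxygen sums to 2.99767; scaling by 8/2.99767 = 2.66874 puts the formula on 8 O.
Na: 0.32462 × 2.66874 = 0.866 atoms per formula unit.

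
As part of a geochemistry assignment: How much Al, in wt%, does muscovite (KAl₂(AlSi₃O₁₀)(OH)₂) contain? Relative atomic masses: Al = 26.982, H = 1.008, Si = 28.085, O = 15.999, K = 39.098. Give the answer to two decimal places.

20.32 wt%

Formula mass = 1*39.098 + 3*26.982 + 3*28.085 + 12*15.999 + 2*1.008 = 398.303 g/mol, of which 80.946 g is Al.
So Al makes up 80.946/398.303 = 0.2032 of the mass, i.e. 20.32%.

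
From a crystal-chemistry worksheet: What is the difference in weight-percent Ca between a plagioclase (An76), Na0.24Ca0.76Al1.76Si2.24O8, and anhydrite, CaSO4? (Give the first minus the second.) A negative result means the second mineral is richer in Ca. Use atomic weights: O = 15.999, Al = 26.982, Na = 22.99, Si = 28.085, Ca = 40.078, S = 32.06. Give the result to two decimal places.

-18.34 percentage points

M(Na0.24Ca0.76Al1.76Si2.24O8) = 274.368 g/mol, so wt% Ca = 30.459/274.368 × 100 = 11.10%.
M(CaSO4) = 136.134 g/mol, so wt% Ca = 40.078/136.134 × 100 = 29.44%.
11.10 − 29.44 = -18.34 pp.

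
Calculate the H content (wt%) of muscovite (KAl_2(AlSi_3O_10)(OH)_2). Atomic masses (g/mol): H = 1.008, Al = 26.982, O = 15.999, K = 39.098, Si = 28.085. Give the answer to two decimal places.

M(KAl_2(AlSi_3O_10)(OH)_2) = 398.303 g/mol.
H contributes 2 × 1.008 = 2.016 g per mole.
2.016/398.303 = 0.0051 → 0.51%.

0.51 wt%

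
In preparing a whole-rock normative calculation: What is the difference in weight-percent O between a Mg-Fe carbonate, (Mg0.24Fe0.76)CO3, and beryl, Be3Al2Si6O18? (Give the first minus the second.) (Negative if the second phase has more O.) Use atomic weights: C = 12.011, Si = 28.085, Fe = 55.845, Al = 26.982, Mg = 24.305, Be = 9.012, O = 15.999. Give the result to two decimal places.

-9.25 percentage points

M((Mg0.24Fe0.76)CO3) = 108.283 g/mol, so wt% O = 47.997/108.283 × 100 = 44.33%.
M(Be3Al2Si6O18) = 537.492 g/mol, so wt% O = 287.982/537.492 × 100 = 53.58%.
44.33 − 53.58 = -9.25 pp.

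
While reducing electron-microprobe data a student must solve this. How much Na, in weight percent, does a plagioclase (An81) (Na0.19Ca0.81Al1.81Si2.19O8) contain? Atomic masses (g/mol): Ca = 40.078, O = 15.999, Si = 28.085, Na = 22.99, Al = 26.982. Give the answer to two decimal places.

Formula mass = 0.19*22.99 + 0.81*40.078 + 1.81*26.982 + 2.19*28.085 + 8*15.999 = 275.167 g/mol, of which 4.368 g is Na.
So Na makes up 4.368/275.167 = 0.0159 of the mass, i.e. 1.59%.

1.59 weight percent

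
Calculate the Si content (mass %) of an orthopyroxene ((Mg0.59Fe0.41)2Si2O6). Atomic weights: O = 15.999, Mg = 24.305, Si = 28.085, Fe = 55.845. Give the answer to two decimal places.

24.78 mass %

M((Mg0.59Fe0.41)2Si2O6) = 226.637 g/mol.
Si contributes 2 × 28.085 = 56.170 g per mole.
56.170/226.637 = 0.2478 → 24.78%.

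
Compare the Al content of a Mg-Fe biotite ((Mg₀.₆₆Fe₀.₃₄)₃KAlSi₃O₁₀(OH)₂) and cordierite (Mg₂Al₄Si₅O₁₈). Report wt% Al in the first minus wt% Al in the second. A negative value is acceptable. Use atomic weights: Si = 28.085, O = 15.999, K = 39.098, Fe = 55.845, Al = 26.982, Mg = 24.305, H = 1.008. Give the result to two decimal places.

Al in (Mg₀.₆₆Fe₀.₃₄)₃KAlSi₃O₁₀(OH)₂: molar mass 449.425 g/mol; 1×26.982 = 26.982 g → 6.00 wt%.
Al in Mg₂Al₄Si₅O₁₈: molar mass 584.945 g/mol; 4×26.982 = 107.928 g → 18.45 wt%.
Difference = 6.00 − 18.45 = -12.45 percentage points.

-12.45 percentage points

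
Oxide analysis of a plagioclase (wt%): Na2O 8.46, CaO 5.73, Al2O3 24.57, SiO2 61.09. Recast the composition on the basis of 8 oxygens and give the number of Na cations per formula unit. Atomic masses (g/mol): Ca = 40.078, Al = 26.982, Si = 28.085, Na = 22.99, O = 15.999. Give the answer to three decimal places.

8.46 wt% Na2O ÷ 61.979 g/mol = 0.13650 mol, giving 0.27300 Na and 0.13650 O.
5.73 wt% CaO ÷ 56.077 g/mol = 0.10218 mol, giving 0.10218 Ca and 0.10218 O.
24.57 wt% Al2O3 ÷ 101.961 g/mol = 0.24097 mol, giving 0.48194 Al and 0.72291 O.
61.09 wt% SiO2 ÷ 60.083 g/mol = 1.01676 mol, giving 1.01676 Si and 2.03352 O.
Oxygen sums to 2.99511; scaling by 8/2.99511 = 2.67102 puts the formula on 8 O.
Na: 0.27300 × 2.67102 = 0.729 atoms per formula unit.

0.729 Na apfu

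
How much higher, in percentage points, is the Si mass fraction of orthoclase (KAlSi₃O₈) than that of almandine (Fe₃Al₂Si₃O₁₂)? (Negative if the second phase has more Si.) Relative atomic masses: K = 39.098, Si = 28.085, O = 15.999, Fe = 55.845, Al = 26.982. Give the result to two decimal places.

13.34 percentage points

Si in KAlSi₃O₈: molar mass 278.327 g/mol; 3×28.085 = 84.255 g → 30.27 wt%.
Si in Fe₃Al₂Si₃O₁₂: molar mass 497.742 g/mol; 3×28.085 = 84.255 g → 16.93 wt%.
Difference = 30.27 − 16.93 = 13.34 percentage points.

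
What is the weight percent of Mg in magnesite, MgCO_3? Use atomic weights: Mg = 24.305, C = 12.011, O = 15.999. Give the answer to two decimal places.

M(MgCO_3) = 84.313 g/mol.
Mg contributes 1 × 24.305 = 24.305 g per mole.
24.305/84.313 = 0.2883 → 28.83%.

28.83 weight percent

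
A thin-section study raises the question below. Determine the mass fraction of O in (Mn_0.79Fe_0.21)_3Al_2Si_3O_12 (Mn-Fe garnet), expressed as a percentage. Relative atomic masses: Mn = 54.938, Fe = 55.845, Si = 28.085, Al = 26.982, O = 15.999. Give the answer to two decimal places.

M((Mn_0.79Fe_0.21)_3Al_2Si_3O_12) = 495.592 g/mol.
O contributes 12 × 15.999 = 191.988 g per mole.
191.988/495.592 = 0.3874 → 38.74%.

38.74 weight percent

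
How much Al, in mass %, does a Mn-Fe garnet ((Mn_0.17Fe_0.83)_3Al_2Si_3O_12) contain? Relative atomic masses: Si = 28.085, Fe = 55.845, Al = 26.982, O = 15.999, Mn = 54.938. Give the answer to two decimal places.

10.85 mass %

Formula mass = 0.51×54.938 + 2.49×55.845 + 2×26.982 + 3×28.085 + 12×15.999 = 497.279 g/mol, of which 53.964 g is Al.
So Al makes up 53.964/497.279 = 0.1085 of the mass, i.e. 10.85%.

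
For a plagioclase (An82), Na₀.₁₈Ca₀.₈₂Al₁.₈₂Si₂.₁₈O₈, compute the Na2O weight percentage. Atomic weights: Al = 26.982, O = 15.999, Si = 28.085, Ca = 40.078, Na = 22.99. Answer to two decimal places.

Molar mass of Na₀.₁₈Ca₀.₈₂Al₁.₈₂Si₂.₁₈O₈ = 0.18·22.99 + 0.82·40.078 + 1.82·26.982 + 2.18·28.085 + 8·15.999 = 275.327 g/mol.
Each formula unit contains 0.18 Na, equivalent to 0.18/2 = 0.0900 mol Na2O.
M(Na2O) = 2×22.99 + 1×15.999 = 61.979 g/mol.
Mass of Na2O per formula unit = 0.0900 × 61.979 = 5.578 g.
Na2O wt% = 5.578 / 275.327 × 100 = 2.03%.

2.03 wt%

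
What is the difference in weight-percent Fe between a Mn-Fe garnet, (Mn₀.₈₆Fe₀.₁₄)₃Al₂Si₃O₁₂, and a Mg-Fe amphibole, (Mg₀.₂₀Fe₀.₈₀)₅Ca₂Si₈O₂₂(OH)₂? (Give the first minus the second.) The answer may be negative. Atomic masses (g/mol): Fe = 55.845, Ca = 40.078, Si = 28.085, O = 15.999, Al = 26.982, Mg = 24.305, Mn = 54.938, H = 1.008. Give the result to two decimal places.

M((Mn₀.₈₆Fe₀.₁₄)₃Al₂Si₃O₁₂) = 495.402 g/mol, so wt% Fe = 23.455/495.402 × 100 = 4.73%.
M((Mg₀.₂₀Fe₀.₈₀)₅Ca₂Si₈O₂₂(OH)₂) = 938.513 g/mol, so wt% Fe = 223.380/938.513 × 100 = 23.80%.
4.73 − 23.80 = -19.07 pp.

-19.07 percentage points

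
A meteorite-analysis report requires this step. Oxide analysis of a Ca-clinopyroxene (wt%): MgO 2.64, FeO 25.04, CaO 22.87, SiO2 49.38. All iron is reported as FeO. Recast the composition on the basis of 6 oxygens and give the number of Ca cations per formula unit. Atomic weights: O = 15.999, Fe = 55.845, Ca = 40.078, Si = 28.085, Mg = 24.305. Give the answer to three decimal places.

MgO (M=40.304): mol = 0.06550; Mg = 0.06550, O = 0.06550.
FeO (M=71.844): mol = 0.34853; Fe = 0.34853, O = 0.34853.
CaO (M=56.077): mol = 0.40783; Ca = 0.40783, O = 0.40783.
SiO2 (M=60.083): mol = 0.82186; Si = 0.82186, O = 1.64372.
ΣO = 2.46558; factor = 6/ΣO = 2.43350.
Ca apfu = 0.40783 × 2.43350 = 0.992.

0.992 Ca apfu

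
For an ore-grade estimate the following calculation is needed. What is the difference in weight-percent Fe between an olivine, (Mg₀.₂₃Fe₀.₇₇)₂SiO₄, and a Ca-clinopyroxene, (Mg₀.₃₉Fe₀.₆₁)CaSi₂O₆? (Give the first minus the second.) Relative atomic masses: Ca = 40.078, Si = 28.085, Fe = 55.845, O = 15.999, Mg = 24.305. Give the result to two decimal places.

30.99 percentage points

M((Mg₀.₂₃Fe₀.₇₇)₂SiO₄) = 189.263 g/mol, so wt% Fe = 86.001/189.263 × 100 = 45.44%.
M((Mg₀.₃₉Fe₀.₆₁)CaSi₂O₆) = 235.786 g/mol, so wt% Fe = 34.065/235.786 × 100 = 14.45%.
45.44 − 14.45 = 30.99 pp.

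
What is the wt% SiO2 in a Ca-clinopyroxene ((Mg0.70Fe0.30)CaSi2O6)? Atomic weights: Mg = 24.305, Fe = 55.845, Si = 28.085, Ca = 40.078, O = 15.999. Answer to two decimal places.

53.17 wt%

Formula mass = 226.009 g/mol.
2 Si → 2.0000 mol SiO2 per formula unit; M(SiO2) = 60.083, so SiO2 mass = 120.166 g.
120.166/226.009 × 100 = 53.17 wt%.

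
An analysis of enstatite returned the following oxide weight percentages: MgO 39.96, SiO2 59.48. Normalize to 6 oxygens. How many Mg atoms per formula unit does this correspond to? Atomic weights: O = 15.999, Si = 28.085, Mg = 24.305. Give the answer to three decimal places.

2.002 Mg apfu

MgO: 39.96/40.304 = 0.99146 mol → 0.99146 mol Mg, 0.99146 mol O.
SiO2: 59.48/60.083 = 0.98996 mol → 0.98996 mol Si, 1.97992 mol O.
Total oxygen = 2.97138 mol. Normalization factor = 6/2.97138 = 2.01926.
Mg per 6 O = 0.99146 × 2.01926 = 2.002.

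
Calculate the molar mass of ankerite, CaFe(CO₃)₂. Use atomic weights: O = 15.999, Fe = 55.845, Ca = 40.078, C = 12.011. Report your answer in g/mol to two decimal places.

M = 1(40.078) + 1(55.845) + 2(12.011) + 6(15.999)

215.94 g/mol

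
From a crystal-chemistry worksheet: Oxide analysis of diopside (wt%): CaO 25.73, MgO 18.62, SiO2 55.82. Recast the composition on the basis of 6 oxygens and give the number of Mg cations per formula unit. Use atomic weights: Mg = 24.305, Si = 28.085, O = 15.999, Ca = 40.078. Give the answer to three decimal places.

0.997 Mg apfu

CaO: 25.73/56.077 = 0.45883 mol → 0.45883 mol Ca, 0.45883 mol O.
MgO: 18.62/40.304 = 0.46199 mol → 0.46199 mol Mg, 0.46199 mol O.
SiO2: 55.82/60.083 = 0.92905 mol → 0.92905 mol Si, 1.85810 mol O.
Total oxygen = 2.77892 mol. Normalization factor = 6/2.77892 = 2.15911.
Mg per 6 O = 0.46199 × 2.15911 = 0.997.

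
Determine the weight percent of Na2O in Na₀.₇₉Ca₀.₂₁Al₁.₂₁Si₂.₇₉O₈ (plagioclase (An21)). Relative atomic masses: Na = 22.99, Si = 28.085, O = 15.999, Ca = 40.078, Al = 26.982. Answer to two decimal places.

M(Na₀.₇₉Ca₀.₂₁Al₁.₂₁Si₂.₇₉O₈) = 265.576 g/mol; M(Na2O) = 61.979 g/mol.
Moles Na2O per formula unit = 0.79 Na ÷ 2 = 0.3950.
Na2O fraction = (0.3950 × 61.979) / 265.576 = 24.482/265.576 = 0.0922.

9.22 wt%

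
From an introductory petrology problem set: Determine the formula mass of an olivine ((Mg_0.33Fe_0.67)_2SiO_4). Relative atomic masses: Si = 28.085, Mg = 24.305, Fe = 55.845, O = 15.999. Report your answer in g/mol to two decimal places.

182.95 g/mol

Mg: 0.66 × 24.305 = 16.0413
Fe: 1.34 × 55.845 = 74.8323
Si: 1 × 28.085 = 28.0850
O: 4 × 15.999 = 63.9960
Summing the contributions gives the formula mass.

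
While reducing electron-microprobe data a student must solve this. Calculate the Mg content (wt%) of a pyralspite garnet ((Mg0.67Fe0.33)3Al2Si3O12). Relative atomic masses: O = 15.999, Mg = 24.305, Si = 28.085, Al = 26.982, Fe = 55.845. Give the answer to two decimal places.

M((Mg0.67Fe0.33)3Al2Si3O12) = 434.347 g/mol.
Mg contributes 2.01 × 24.305 = 48.853 g per mole.
48.853/434.347 = 0.1125 → 11.25%.

11.25 wt%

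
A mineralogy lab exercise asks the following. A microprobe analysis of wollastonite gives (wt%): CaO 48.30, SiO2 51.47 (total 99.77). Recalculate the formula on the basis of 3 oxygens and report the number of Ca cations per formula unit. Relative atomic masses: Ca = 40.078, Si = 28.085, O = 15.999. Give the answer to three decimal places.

1.004 Ca apfu

CaO (M=56.077): mol = 0.86132; Ca = 0.86132, O = 0.86132.
SiO2 (M=60.083): mol = 0.85665; Si = 0.85665, O = 1.71330.
ΣO = 2.57462; factor = 3/ΣO = 1.16522.
Ca apfu = 0.86132 × 1.16522 = 1.004.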